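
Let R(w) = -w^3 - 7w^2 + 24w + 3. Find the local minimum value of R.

Critical points: R'(w) = -3w^2 - 14w + 24 vanishes at w = -6, 4/3.
R''(w) = -6w - 14. R''(-6) = 22 > 0 ⇒ local minimum; R''(4/3) = -22 < 0 ⇒ local maximum.
So the local minimum value is R(-6) = -177.

-177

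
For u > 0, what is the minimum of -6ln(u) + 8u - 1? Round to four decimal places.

6.7261

P'(u) = -6/u + 8 = 0 gives u = 3/4.
P''(u) = 6/u², which is positive for u > 0, so this is a local minimum.
P(3/4) = -6·ln(3/4) + 6 - 1 ≈ 6.7261.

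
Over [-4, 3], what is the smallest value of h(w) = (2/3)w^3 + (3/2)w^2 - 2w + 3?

Differentiating, h'(w) = 2w^2 + 3w - 2; which vanishes at w = -2 and w = 1/2.
Evaluating at the critical points and endpoints: h(-4) = -23/3,  h(-2) = 23/3,  h(1/2) = 59/24,  h(3) = 57/2.
Hence the absolute minimum is -23/3 at w = -4.

-23/3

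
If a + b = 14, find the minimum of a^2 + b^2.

98

With a + b = 14, a^2 + b^2 = a^2 + (14 − a)^2.
The derivative 2a − 2(14 − a) = 4a − 28 vanishes at a = 7; second derivative 4 > 0, a minimum.
The minimum is 2·(7)^2 = 98.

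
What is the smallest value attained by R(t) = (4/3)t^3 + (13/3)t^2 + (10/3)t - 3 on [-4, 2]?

-97/3

The derivative is 4t^2 + (26/3)t + 10/3, which vanishes at t = -5/3 and t = -1/2.
Compare values at every candidate in [-4, 2]: R(-4) = -97/3; R(-5/3) = -218/81; R(-1/2) = -15/4; R(2) = 95/3.
The minimum over the interval is -97/3, attained at t = -4.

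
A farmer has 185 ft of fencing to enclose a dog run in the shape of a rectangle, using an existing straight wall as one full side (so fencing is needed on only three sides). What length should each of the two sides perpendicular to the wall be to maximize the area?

Let the sides perpendicular to the wall have length x and the parallel side y, so 2x + y = 185 and the area is A = xy = x(185 − 2x).
A'(x) = 185 − 4x = 0 gives x = 185/4, and A''(x) = −4 < 0 confirms a maximum.
Then y = 185 − 2·185/4 = 185/2 and A = 34225/8.

185/4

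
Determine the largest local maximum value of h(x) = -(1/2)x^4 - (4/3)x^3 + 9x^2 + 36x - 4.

217/2

h'(x) = -2x^3 - 4x^2 + 18x + 36. Setting h'(x) = 0 gives x ∈ {-3, -2, 3}.
Second-derivative test with h''(x) = -6x^2 - 8x + 18: h''(-3) = -12 < 0 ⇒ local maximum; h''(-2) = 10 > 0 ⇒ local minimum; h''(3) = -60 < 0 ⇒ local maximum.
So the largest local maximum value is h(3) = 217/2.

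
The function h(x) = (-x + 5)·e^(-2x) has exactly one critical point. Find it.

11/2

By the product rule, h'(x) = (2x - 11)·e^(-2x). Since e^(-2x) > 0, the only critical point is x = 11/2.
h''(11/2) has the same sign as 2 > 0, so this is a local minimum.
h(11/2) = (-1/2)·e^(-11) ≈ -0.0000.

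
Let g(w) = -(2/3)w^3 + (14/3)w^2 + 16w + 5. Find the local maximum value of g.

125

g'(w) = -2w^2 + (28/3)w + 16 = 0 at w = -4/3, 6.
Second-derivative test with g''(w) = -4w + 28/3: g''(-4/3) = 44/3 > 0 ⇒ local minimum; g''(6) = -44/3 < 0 ⇒ local maximum.
The local maximum is g(6) = 125.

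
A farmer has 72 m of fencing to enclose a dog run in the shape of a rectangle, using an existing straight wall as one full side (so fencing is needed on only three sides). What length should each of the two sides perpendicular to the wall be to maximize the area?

Let the sides perpendicular to the wall have length x and the parallel side y, so 2x + y = 72 and the area is A = xy = x(72 − 2x).
A'(x) = 72 − 4x = 0 gives x = 18, and A''(x) = −4 < 0 confirms a maximum.
Then y = 72 − 2·18 = 36 and A = 648.

18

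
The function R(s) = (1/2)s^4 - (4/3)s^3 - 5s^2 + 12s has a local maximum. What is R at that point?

37/6

Critical points: R'(s) = 2s^3 - 4s^2 - 10s + 12 vanishes at s = -2, 1, 3.
Since R''(s) = 6s^2 - 8s - 10, we get R''(-2) = 30 > 0 ⇒ local minimum; R''(1) = -12 < 0 ⇒ local maximum; R''(3) = 20 > 0 ⇒ local minimum.
So the local maximum value is R(1) = 37/6.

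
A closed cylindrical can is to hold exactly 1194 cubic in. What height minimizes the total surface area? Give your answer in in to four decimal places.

11.4984

With radius r and height h, πr²h = 1194 so h = 1194/(πr²), and S(r) = 2πr² + 2πrh = 2πr² + 2·1194/r.
S'(r) = 4πr − 2·1194/r² = 0 ⇒ r³ = 1194/(2π), so r ≈ 5.7492 and h = 2r ≈ 11.4984.
S''(r) = 4π + 4·1194/r³ > 0, so this is the minimum; S ≈ 623.0422.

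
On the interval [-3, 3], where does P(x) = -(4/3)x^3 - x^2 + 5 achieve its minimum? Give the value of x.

The derivative is -4x^2 - 2x, which vanishes at x = -1/2 and x = 0.
Compare values at every candidate in [-3, 3]: P(-3) = 32, P(-1/2) = 59/12, P(0) = 5, P(3) = -40.
Hence the absolute minimum is -40 at x = 3.

3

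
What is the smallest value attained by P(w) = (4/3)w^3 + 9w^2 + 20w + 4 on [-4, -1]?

The derivative is 4w^2 + 18w + 20, which vanishes at w = -5/2 and w = -2.
Candidates: P(-4) = -52/3,  P(-5/2) = -127/12,  P(-2) = -32/3,  P(-1) = -25/3.
So the minimum is P(-4) = -52/3.

-52/3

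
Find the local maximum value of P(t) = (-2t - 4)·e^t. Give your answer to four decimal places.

0.0996

P'(t) = (-2)·e^t + (-2t - 4)·1·e^t = (-2t - 6)·e^t. Since e^t > 0, the only critical point is t = -3.
P''(-3) has the same sign as -2 < 0, so this is a local maximum.
P(-3) = (2)·e^(-3) ≈ 0.0996.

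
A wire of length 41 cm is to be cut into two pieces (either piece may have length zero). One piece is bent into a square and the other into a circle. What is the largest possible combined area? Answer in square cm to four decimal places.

Let x be the length used for the square. Square side x/4; circle radius (41−x)/(2π).
A(x) = (x/4)² + π·((41−x)/(2π))² = x²/16 + (41−x)²/(4π) for 0 ≤ x ≤ 41. A'(x) = x/8 − (41−x)/(2π) = 0 gives x = 4·41/(π+4) ≈ 22.9641.
A'' > 0, so the interior critical point is a minimum; the maximum is at an endpoint. A(0) = 133.7697 and A(41) = 105.0625, so the largest area is 133.7697.

133.7697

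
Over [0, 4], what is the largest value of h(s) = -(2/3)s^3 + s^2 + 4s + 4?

32/3

Differentiating, h'(s) = -2s^2 + 2s + 4; whose only zero in [0, 4] is s = 2.
Compare values at every candidate in [0, 4]: h(0) = 4; h(2) = 32/3; h(4) = -20/3.
Hence the absolute maximum is 32/3 at s = 2.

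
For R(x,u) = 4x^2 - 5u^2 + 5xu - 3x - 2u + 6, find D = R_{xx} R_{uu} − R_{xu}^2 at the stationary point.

∂R/∂x = 8x + 5u - 3 = 0 and ∂R/∂u = 5x - 10u - 2 = 0, so (x, u) = (8/21, -1/105).
The Hessian has R_{xx} = 8, R_{uu} = -10, R_{xu} = 5, giving D = -105 < 0, so the point is a saddle point.
D = (8)·(-10) − (5)^2 = -105.

-105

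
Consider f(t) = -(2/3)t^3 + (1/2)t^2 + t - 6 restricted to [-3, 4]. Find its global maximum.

The derivative is -2t^2 + t + 1, which vanishes at t = -1/2 and t = 1.
Compare values at every candidate in [-3, 4]: f(-3) = 27/2; f(-1/2) = -151/24; f(1) = -31/6; f(4) = -110/3.
Hence the absolute maximum is 27/2 at t = -3.

27/2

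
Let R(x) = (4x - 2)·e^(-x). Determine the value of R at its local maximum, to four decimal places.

By the product rule, R'(x) = (-4x + 6)·e^(-x). Since e^(-x) > 0, the only critical point is x = 3/2.
R''(3/2) has the same sign as -4 < 0, so this is a local maximum.
R(3/2) = (4)·e^(-3/2) ≈ 0.8925.

0.8925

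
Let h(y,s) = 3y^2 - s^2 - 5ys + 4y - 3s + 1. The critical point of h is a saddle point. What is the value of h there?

-12/37

∂h/∂y = 6y - 5s + 4 = 0 and ∂h/∂s = -5y - 2s - 3 = 0, so (y, s) = (-23/37, 2/37).
The Hessian has h_{yy} = 6, h_{ss} = -2, h_{ys} = -5, giving D = -37 < 0, so the point is a saddle point.
h(-23/37, 2/37) = -12/37.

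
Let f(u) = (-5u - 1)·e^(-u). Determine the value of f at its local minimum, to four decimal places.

f'(u) = (-5)·e^(-u) + (-5u - 1)·(-1)·e^(-u) = (5u - 4)·e^(-u). Since e^(-u) > 0, the only critical point is u = 4/5.
f''(4/5) has the same sign as 5 > 0, so this is a local minimum.
f(4/5) = (-5)·e^(-4/5) ≈ -2.2466.

-2.2466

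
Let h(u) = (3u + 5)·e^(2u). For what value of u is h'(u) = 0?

-13/6

By the product rule, h'(u) = (6u + 13)·e^(2u). Since e^(2u) > 0, the only critical point is u = -13/6.
h''(-13/6) has the same sign as 6 > 0, so this is a local minimum.
h(-13/6) = (-3/2)·e^(-13/3) ≈ -0.0197.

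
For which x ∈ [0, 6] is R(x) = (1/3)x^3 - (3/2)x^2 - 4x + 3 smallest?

R'(x) = x^2 - 3x - 4, whose only zero in [0, 6] is x = 4.
Compare values at every candidate in [0, 6]: R(0) = 3,  R(4) = -47/3,  R(6) = -3.
The minimum over the interval is -47/3, attained at x = 4.

4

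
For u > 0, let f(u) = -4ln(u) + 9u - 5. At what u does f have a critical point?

f'(u) = -4/u + 9 = 0 gives u = 4/9.
f''(u) = 4/u², which is positive for u > 0, so this is a local minimum.
f(4/9) = -4·ln(4/9) + 4 - 5 ≈ 2.2437.

4/9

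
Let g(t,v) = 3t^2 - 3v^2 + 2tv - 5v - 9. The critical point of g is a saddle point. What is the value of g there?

∂g/∂t = 6t + 2v = 0 and ∂g/∂v = 2t - 6v - 5 = 0, so (t, v) = (1/4, -3/4).
The Hessian has g_{tt} = 6, g_{vv} = -6, g_{tv} = 2, giving D = -40 < 0, so the point is a saddle point.
g(1/4, -3/4) = -57/8.

-57/8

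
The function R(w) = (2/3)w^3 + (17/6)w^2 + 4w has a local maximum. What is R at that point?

-15/8

R'(w) = 2w^2 + (17/3)w + 4. Setting R'(w) = 0 gives w ∈ {-3/2, -4/3}.
Since R''(w) = 4w + 17/3, we get R''(-3/2) = -1/3 < 0 ⇒ local maximum; R''(-4/3) = 1/3 > 0 ⇒ local minimum.
Thus R has its local maximum at w = -3/2, with value -15/8.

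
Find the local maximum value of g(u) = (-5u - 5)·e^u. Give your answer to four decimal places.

0.6767

g'(u) = (-5)·e^u + (-5u - 5)·1·e^u = (-5u - 10)·e^u. Since e^u > 0, the only critical point is u = -2.
g''(-2) has the same sign as -5 < 0, so this is a local maximum.
g(-2) = (5)·e^(-2) ≈ 0.6767.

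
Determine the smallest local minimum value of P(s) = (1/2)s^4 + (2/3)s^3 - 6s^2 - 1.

P'(s) = 2s^3 + 2s^2 - 12s = 0 at s = -3, 0, 2.
Second-derivative test with P''(s) = 6s^2 + 4s - 12: P''(-3) = 30 > 0 ⇒ local minimum; P''(0) = -12 < 0 ⇒ local maximum; P''(2) = 20 > 0 ⇒ local minimum.
So the smallest local minimum value is P(-3) = -65/2.

-65/2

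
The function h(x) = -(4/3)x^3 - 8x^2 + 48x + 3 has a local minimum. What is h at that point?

-285

h'(x) = -4x^2 - 16x + 48. Setting h'(x) = 0 gives x ∈ {-6, 2}.
h''(x) = -8x - 16. h''(-6) = 32 > 0 ⇒ local minimum; h''(2) = -32 < 0 ⇒ local maximum.
Thus h has its local minimum at x = -6, with value -285.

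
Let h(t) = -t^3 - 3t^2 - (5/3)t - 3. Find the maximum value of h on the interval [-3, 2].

2

Differentiating, h'(t) = -3t^2 - 6t - 5/3; which vanishes at t = -5/3 and t = -1/3.
Candidates: h(-3) = 2,  h(-5/3) = -106/27,  h(-1/3) = -74/27,  h(2) = -79/3.
So the maximum is h(-3) = 2.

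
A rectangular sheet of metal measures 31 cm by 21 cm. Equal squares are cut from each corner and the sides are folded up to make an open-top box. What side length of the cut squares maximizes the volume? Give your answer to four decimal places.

4.0993

With cut size x, the volume is V(x) = x(31 − 2x)(21 − 2x) for 0 < x < 10.5.
V'(x) = 12x^2 − 208x + 651. Setting V'(x) = 0 gives x ≈ 4.0993 (the root in (0, 10.5)).
V''(x) = 24x − 208 is negative there, so this is the maximum; V ≈ 1196.5440.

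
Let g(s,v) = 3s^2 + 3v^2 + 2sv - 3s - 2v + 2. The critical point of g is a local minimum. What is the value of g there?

∂g/∂s = 6s + 2v - 3 = 0 and ∂g/∂v = 2s + 6v - 2 = 0, so (s, v) = (7/16, 3/16).
The Hessian has g_{ss} = 6, g_{vv} = 6, g_{sv} = 2, giving D = 32 > 0 with g_{ss} > 0, so the point is a local minimum.
g(7/16, 3/16) = 37/32.

37/32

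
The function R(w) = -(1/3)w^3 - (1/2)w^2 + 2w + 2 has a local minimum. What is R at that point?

-4/3

R'(w) = -w^2 - w + 2 = 0 at w = -2, 1.
R''(w) = -2w - 1. R''(-2) = 3 > 0 ⇒ local minimum; R''(1) = -3 < 0 ⇒ local maximum.
The local minimum is R(-2) = -4/3.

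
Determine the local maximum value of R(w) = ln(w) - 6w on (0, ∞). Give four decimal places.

R'(w) = 1/w − 6 = 0 gives w = 1/6.
R''(w) = -1/w², which is negative for w > 0, so this is a local maximum.
R(1/6) = 1·ln(1/6) - 1 ≈ -2.7918.

-2.7918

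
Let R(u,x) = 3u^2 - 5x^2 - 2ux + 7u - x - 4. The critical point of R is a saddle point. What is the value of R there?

∂R/∂u = 6u - 2x + 7 = 0 and ∂R/∂x = -2u - 10x - 1 = 0, so (u, x) = (-9/8, 1/8).
The Hessian has R_{uu} = 6, R_{xx} = -10, R_{ux} = -2, giving D = -64 < 0, so the point is a saddle point.
R(-9/8, 1/8) = -8.

-8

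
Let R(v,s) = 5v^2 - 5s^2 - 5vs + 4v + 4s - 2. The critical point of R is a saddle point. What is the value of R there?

-34/25

∂R/∂v = 10v - 5s + 4 = 0 and ∂R/∂s = -5v - 10s + 4 = 0, so (v, s) = (-4/25, 12/25).
The Hessian has R_{vv} = 10, R_{ss} = -10, R_{vs} = -5, giving D = -125 < 0, so the point is a saddle point.
R(-4/25, 12/25) = -34/25.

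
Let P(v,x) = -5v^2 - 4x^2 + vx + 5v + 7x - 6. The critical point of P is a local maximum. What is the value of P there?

-94/79

∂P/∂v = -10v + x + 5 = 0 and ∂P/∂x = v - 8x + 7 = 0, so (v, x) = (47/79, 75/79).
The Hessian has P_{vv} = -10, P_{xx} = -8, P_{vx} = 1, giving D = 79 > 0 with P_{vv} < 0, so the point is a local maximum.
P(47/79, 75/79) = -94/79.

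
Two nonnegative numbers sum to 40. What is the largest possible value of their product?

400

With x + y = 40, the product is P(x) = x(40 − x).
P'(x) = 40 − 2x = 0 gives x = 20; P'' = −2 < 0, so this is the maximum.
P = 20·20 = 400.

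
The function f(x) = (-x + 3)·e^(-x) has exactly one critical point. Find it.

4

Differentiating with the product rule gives f'(x) = (x - 4)·e^(-x). Since e^(-x) > 0, the only critical point is x = 4.
f''(4) has the same sign as 1 > 0, so this is a local minimum.
f(4) = (-1)·e^(-4) ≈ -0.0183.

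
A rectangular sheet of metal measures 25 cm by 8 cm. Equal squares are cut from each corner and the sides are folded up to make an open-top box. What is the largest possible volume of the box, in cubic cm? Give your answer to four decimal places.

With cut size x, the volume is V(x) = x(25 − 2x)(8 − 2x) for 0 < x < 4.
V'(x) = 12x^2 − 132x + 200. Setting V'(x) = 0 gives x ≈ 1.8144 (the root in (0, 4)).
V''(x) = 24x − 132 is negative there, so this is the maximum; V ≈ 169.4972.

169.4972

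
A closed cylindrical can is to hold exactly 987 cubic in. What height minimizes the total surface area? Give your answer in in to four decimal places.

With radius r and height h, πr²h = 987 so h = 987/(πr²), and S(r) = 2πr² + 2πrh = 2πr² + 2·987/r.
S'(r) = 4πr − 2·987/r² = 0 ⇒ r³ = 987/(2π), so r ≈ 5.3957 and h = 2r ≈ 10.7913.
S''(r) = 4π + 4·987/r³ > 0, so this is the minimum; S ≈ 548.7729.

10.7913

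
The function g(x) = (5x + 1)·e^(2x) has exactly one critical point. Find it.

-7/10

Differentiating with the product rule gives g'(x) = (10x + 7)·e^(2x). Since e^(2x) > 0, the only critical point is x = -7/10.
g''(-7/10) has the same sign as 10 > 0, so this is a local minimum.
g(-7/10) = (-5/2)·e^(-7/5) ≈ -0.6165.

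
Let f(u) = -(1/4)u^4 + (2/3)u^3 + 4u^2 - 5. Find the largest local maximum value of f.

113/3

f'(u) = -u^3 + 2u^2 + 8u. Setting f'(u) = 0 gives u ∈ {-2, 0, 4}.
Since f''(u) = -3u^2 + 4u + 8, we get f''(-2) = -12 < 0 ⇒ local maximum; f''(0) = 8 > 0 ⇒ local minimum; f''(4) = -24 < 0 ⇒ local maximum.
So the largest local maximum value is f(4) = 113/3.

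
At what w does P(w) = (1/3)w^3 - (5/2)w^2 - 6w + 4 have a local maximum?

P'(w) = w^2 - 5w - 6 = 0 at w = -1, 6.
P''(w) = 2w - 5. P''(-1) = -7 < 0 ⇒ local maximum; P''(6) = 7 > 0 ⇒ local minimum.
The local maximum is P(-1) = 43/6.

-1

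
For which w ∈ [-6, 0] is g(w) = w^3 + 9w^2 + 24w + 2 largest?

g'(w) = 3w^2 + 18w + 24, which vanishes at w = -4 and w = -2.
Evaluating at the critical points and endpoints: g(-6) = -34; g(-4) = -14; g(-2) = -18; g(0) = 2.
The maximum over the interval is 2, attained at w = 0.

0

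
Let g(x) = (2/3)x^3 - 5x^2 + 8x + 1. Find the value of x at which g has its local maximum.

1

g'(x) = 2x^2 - 10x + 8. Setting g'(x) = 0 gives x ∈ {1, 4}.
g''(x) = 4x - 10. g''(1) = -6 < 0 ⇒ local maximum; g''(4) = 6 > 0 ⇒ local minimum.
So the local maximum value is g(1) = 14/3.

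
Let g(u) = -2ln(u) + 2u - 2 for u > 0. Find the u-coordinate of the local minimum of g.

g'(u) = -2/u + 2 = 0 gives u = 1.
g''(u) = 2/u², which is positive for u > 0, so this is a local minimum.
g(1) = -2·ln(1) + 2 - 2 ≈ 0.0000.

1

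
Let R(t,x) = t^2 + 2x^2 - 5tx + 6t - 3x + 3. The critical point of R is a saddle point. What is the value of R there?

42/17

∂R/∂t = 2t - 5x + 6 = 0 and ∂R/∂x = -5t + 4x - 3 = 0, so (t, x) = (9/17, 24/17).
The Hessian has R_{tt} = 2, R_{xx} = 4, R_{tx} = -5, giving D = -17 < 0, so the point is a saddle point.
R(9/17, 24/17) = 42/17.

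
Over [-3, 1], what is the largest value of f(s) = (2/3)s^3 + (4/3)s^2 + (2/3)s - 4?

Differentiating, f'(s) = 2s^2 + (8/3)s + 2/3; which vanishes at s = -1 and s = -1/3.
Evaluating at the critical points and endpoints: f(-3) = -12,  f(-1) = -4,  f(-1/3) = -332/81,  f(1) = -4/3.
The maximum over the interval is -4/3, attained at s = 1.

-4/3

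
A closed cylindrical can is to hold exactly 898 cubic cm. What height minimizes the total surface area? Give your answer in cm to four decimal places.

With radius r and height h, πr²h = 898 so h = 898/(πr²), and S(r) = 2πr² + 2πrh = 2πr² + 2·898/r.
S'(r) = 4πr − 2·898/r² = 0 ⇒ r³ = 898/(2π), so r ≈ 5.2284 and h = 2r ≈ 10.4567.
S''(r) = 4π + 4·898/r³ > 0, so this is the minimum; S ≈ 515.2667.

10.4567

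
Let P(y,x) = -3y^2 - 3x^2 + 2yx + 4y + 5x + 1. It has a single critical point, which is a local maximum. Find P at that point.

∂P/∂y = -6y + 2x + 4 = 0 and ∂P/∂x = 2y - 6x + 5 = 0, so (y, x) = (17/16, 19/16).
The Hessian has P_{yy} = -6, P_{xx} = -6, P_{yx} = 2, giving D = 32 > 0 with P_{yy} < 0, so the point is a local maximum.
P(17/16, 19/16) = 195/32.

195/32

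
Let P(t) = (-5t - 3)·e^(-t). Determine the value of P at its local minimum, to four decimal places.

By the product rule, P'(t) = (5t - 2)·e^(-t). Since e^(-t) > 0, the only critical point is t = 2/5.
P''(2/5) has the same sign as 5 > 0, so this is a local minimum.
P(2/5) = (-5)·e^(-2/5) ≈ -3.3516.

-3.3516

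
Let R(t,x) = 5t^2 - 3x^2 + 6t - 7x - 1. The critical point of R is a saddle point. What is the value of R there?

77/60

∂R/∂t = 10t + 6 = 0 and ∂R/∂x = -6x - 7 = 0, so (t, x) = (-3/5, -7/6).
The Hessian has R_{tt} = 10, R_{xx} = -6, R_{tx} = 0, giving D = -60 < 0, so the point is a saddle point.
R(-3/5, -7/6) = 77/60.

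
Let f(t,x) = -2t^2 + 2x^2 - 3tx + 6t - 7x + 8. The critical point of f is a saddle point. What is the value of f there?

48/25

∂f/∂t = -4t - 3x + 6 = 0 and ∂f/∂x = -3t + 4x - 7 = 0, so (t, x) = (3/25, 46/25).
The Hessian has f_{tt} = -4, f_{xx} = 4, f_{tx} = -3, giving D = -25 < 0, so the point is a saddle point.
f(3/25, 46/25) = 48/25.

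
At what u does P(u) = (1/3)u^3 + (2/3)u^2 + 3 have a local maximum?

-4/3

P'(u) = u^2 + (4/3)u = 0 at u = -4/3, 0.
Second-derivative test with P''(u) = 2u + 4/3: P''(-4/3) = -4/3 < 0 ⇒ local maximum; P''(0) = 4/3 > 0 ⇒ local minimum.
The local maximum is P(-4/3) = 275/81.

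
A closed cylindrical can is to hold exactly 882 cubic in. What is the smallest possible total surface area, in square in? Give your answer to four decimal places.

With radius r and height h, πr²h = 882 so h = 882/(πr²), and S(r) = 2πr² + 2πrh = 2πr² + 2·882/r.
S'(r) = 4πr − 2·882/r² = 0 ⇒ r³ = 882/(2π), so r ≈ 5.1971 and h = 2r ≈ 10.3942.
S''(r) = 4π + 4·882/r³ > 0, so this is the minimum; S ≈ 509.1279.

509.1279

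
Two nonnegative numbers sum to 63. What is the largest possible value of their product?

With x + y = 63, the product is P(x) = x(63 − x).
P'(x) = 63 − 2x = 0 gives x = 63/2; P'' = −2 < 0, so this is the maximum.
P = 63/2·63/2 = 3969/4.

3969/4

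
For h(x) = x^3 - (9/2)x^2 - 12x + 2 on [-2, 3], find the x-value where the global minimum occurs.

3

Differentiating, h'(x) = 3x^2 - 9x - 12; whose only zero in [-2, 3] is x = -1.
Evaluating at the critical points and endpoints: h(-2) = 0, h(-1) = 17/2, h(3) = -95/2.
So the minimum is h(3) = -95/2.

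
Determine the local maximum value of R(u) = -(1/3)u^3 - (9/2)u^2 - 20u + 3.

Critical points: R'(u) = -u^2 - 9u - 20 vanishes at u = -5, -4.
Second-derivative test with R''(u) = -2u - 9: R''(-5) = 1 > 0 ⇒ local minimum; R''(-4) = -1 < 0 ⇒ local maximum.
The local maximum is R(-4) = 97/3.

97/3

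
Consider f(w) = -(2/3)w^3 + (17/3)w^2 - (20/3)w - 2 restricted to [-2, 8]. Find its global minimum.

The derivative is -2w^2 + (34/3)w - 20/3, which vanishes at w = 2/3 and w = 5.
Compare values at every candidate in [-2, 8]: f(-2) = 118/3; f(2/3) = -334/81; f(5) = 23; f(8) = -34.
The minimum over the interval is -34, attained at w = 8.

-34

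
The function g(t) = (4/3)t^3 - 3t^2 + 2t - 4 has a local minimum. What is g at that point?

g'(t) = 4t^2 - 6t + 2 = 0 at t = 1/2, 1.
Second-derivative test with g''(t) = 8t - 6: g''(1/2) = -2 < 0 ⇒ local maximum; g''(1) = 2 > 0 ⇒ local minimum.
The local minimum is g(1) = -11/3.

-11/3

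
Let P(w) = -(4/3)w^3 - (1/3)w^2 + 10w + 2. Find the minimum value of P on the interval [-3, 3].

-763/81

P'(w) = -4w^2 - (2/3)w + 10, which vanishes at w = -5/3 and w = 3/2.
Candidates: P(-3) = 5, P(-5/3) = -763/81, P(3/2) = 47/4, P(3) = -7.
So the minimum is P(-5/3) = -763/81.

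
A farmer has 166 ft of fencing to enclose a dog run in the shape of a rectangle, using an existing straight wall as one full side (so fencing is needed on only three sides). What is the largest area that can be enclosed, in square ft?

6889/2

Let the sides perpendicular to the wall have length x and the parallel side y, so 2x + y = 166 and the area is A = xy = x(166 − 2x).
A'(x) = 166 − 4x = 0 gives x = 83/2, and A''(x) = −4 < 0 confirms a maximum.
Then y = 166 − 2·83/2 = 83 and A = 6889/2.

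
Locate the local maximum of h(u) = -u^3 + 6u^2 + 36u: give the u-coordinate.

6

h'(u) = -3u^2 + 12u + 36 = 0 at u = -2, 6.
Second-derivative test with h''(u) = -6u + 12: h''(-2) = 24 > 0 ⇒ local minimum; h''(6) = -24 < 0 ⇒ local maximum.
So the local maximum value is h(6) = 216.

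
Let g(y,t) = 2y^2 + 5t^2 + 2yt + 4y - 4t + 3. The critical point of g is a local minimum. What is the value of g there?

∂g/∂y = 4y + 2t + 4 = 0 and ∂g/∂t = 2y + 10t - 4 = 0, so (y, t) = (-4/3, 2/3).
The Hessian has g_{yy} = 4, g_{tt} = 10, g_{yt} = 2, giving D = 36 > 0 with g_{yy} > 0, so the point is a local minimum.
g(-4/3, 2/3) = -1.

-1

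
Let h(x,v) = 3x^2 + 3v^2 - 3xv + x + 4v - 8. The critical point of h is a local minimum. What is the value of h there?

∂h/∂x = 6x - 3v + 1 = 0 and ∂h/∂v = -3x + 6v + 4 = 0, so (x, v) = (-2/3, -1).
The Hessian has h_{xx} = 6, h_{vv} = 6, h_{xv} = -3, giving D = 27 > 0 with h_{xx} > 0, so the point is a local minimum.
h(-2/3, -1) = -31/3.

-31/3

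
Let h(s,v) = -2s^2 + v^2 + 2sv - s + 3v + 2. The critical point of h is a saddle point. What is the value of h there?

∂h/∂s = -4s + 2v - 1 = 0 and ∂h/∂v = 2s + 2v + 3 = 0, so (s, v) = (-2/3, -5/6).
The Hessian has h_{ss} = -4, h_{vv} = 2, h_{sv} = 2, giving D = -12 < 0, so the point is a saddle point.
h(-2/3, -5/6) = 13/12.

13/12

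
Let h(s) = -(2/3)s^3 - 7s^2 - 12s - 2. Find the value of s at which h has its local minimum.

h'(s) = -2s^2 - 14s - 12. Setting h'(s) = 0 gives s ∈ {-6, -1}.
h''(s) = -4s - 14. h''(-6) = 10 > 0 ⇒ local minimum; h''(-1) = -10 < 0 ⇒ local maximum.
So the local minimum value is h(-6) = -38.

-6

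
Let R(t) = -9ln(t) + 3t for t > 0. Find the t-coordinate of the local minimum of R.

R'(t) = -9/t + 3 = 0 gives t = 3.
R''(t) = 9/t², which is positive for t > 0, so this is a local minimum.
R(3) = -9·ln(3) + 9 ≈ -0.8875.

3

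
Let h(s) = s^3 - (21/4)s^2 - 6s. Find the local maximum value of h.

Critical points: h'(s) = 3s^2 - (21/2)s - 6 vanishes at s = -1/2, 4.
Second-derivative test with h''(s) = 6s - 21/2: h''(-1/2) = -27/2 < 0 ⇒ local maximum; h''(4) = 27/2 > 0 ⇒ local minimum.
Thus h has its local maximum at s = -1/2, with value 25/16.

25/16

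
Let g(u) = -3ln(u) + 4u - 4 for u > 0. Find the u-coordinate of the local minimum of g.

3/4

g'(u) = -3/u + 4 = 0 gives u = 3/4.
g''(u) = 3/u², which is positive for u > 0, so this is a local minimum.
g(3/4) = -3·ln(3/4) + 3 - 4 ≈ -0.1370.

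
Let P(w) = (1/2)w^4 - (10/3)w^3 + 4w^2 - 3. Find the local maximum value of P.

-11/6

Critical points: P'(w) = 2w^3 - 10w^2 + 8w vanishes at w = 0, 1, 4.
Second-derivative test with P''(w) = 6w^2 - 20w + 8: P''(0) = 8 > 0 ⇒ local minimum; P''(1) = -6 < 0 ⇒ local maximum; P''(4) = 24 > 0 ⇒ local minimum.
The local maximum is P(1) = -11/6.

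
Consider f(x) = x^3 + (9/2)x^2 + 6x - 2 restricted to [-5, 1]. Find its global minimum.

f'(x) = 3x^2 + 9x + 6, which vanishes at x = -2 and x = -1.
Evaluating at the critical points and endpoints: f(-5) = -89/2,  f(-2) = -4,  f(-1) = -9/2,  f(1) = 19/2.
So the minimum is f(-5) = -89/2.

-89/2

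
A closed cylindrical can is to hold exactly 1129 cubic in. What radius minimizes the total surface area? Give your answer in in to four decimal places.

5.6429

With radius r and height h, πr²h = 1129 so h = 1129/(πr²), and S(r) = 2πr² + 2πrh = 2πr² + 2·1129/r.
S'(r) = 4πr − 2·1129/r² = 0 ⇒ r³ = 1129/(2π), so r ≈ 5.6429 and h = 2r ≈ 11.2859.
S''(r) = 4π + 4·1129/r³ > 0, so this is the minimum; S ≈ 600.2201.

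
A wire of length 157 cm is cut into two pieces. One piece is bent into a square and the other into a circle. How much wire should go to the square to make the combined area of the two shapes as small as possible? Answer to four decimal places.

87.9356

Let x be the length used for the square. Square side x/4; circle radius (157−x)/(2π).
A(x) = (x/4)² + π·((157−x)/(2π))² = x²/16 + (157−x)²/(4π) for 0 ≤ x ≤ 157. A'(x) = x/8 − (157−x)/(2π) = 0 gives x = 4·157/(π+4) ≈ 87.9356.
A'' = 1/8 + 1/(2π) > 0, so this gives the minimum combined area; x ≈ 87.9356 cm to the square.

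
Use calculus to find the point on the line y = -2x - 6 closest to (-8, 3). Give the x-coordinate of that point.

Minimize D(x)^2 = (x + 8)^2 + (-2x - 9)^2.
d/dx[D^2] = 2(x + 8) + 2·(-2)·(-2x - 9) = 0 ⇒ x = -26/5.
Then y = 22/5 and the distance is √(49/5) ≈ 3.1305.

-26/5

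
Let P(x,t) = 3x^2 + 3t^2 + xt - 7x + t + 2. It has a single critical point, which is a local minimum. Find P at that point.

∂P/∂x = 6x + t - 7 = 0 and ∂P/∂t = x + 6t + 1 = 0, so (x, t) = (43/35, -13/35).
The Hessian has P_{xx} = 6, P_{tt} = 6, P_{xt} = 1, giving D = 35 > 0 with P_{xx} > 0, so the point is a local minimum.
P(43/35, -13/35) = -87/35.

-87/35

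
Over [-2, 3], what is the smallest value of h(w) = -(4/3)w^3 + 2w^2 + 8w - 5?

-29/3

Differentiating, h'(w) = -4w^2 + 4w + 8; which vanishes at w = -1 and w = 2.
Candidates: h(-2) = -7/3, h(-1) = -29/3, h(2) = 25/3, h(3) = 1.
So the minimum is h(-1) = -29/3.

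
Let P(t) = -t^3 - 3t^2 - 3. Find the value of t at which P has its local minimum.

Critical points: P'(t) = -3t^2 - 6t vanishes at t = -2, 0.
P''(t) = -6t - 6. P''(-2) = 6 > 0 ⇒ local minimum; P''(0) = -6 < 0 ⇒ local maximum.
Thus P has its local minimum at t = -2, with value -7.

-2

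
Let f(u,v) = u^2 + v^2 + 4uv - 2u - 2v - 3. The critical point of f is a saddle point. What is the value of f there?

∂f/∂u = 2u + 4v - 2 = 0 and ∂f/∂v = 4u + 2v - 2 = 0, so (u, v) = (1/3, 1/3).
The Hessian has f_{uu} = 2, f_{vv} = 2, f_{uv} = 4, giving D = -12 < 0, so the point is a saddle point.
f(1/3, 1/3) = -11/3.

-11/3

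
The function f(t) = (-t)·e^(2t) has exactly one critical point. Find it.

-1/2

Differentiating with the product rule gives f'(t) = (-2t - 1)·e^(2t). Since e^(2t) > 0, the only critical point is t = -1/2.
f''(-1/2) has the same sign as -2 < 0, so this is a local maximum.
f(-1/2) = (1/2)·e^(-1) ≈ 0.1839.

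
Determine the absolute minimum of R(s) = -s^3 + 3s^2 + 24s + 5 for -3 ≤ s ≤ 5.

The derivative is -3s^2 + 6s + 24, which vanishes at s = -2 and s = 4.
Candidates: R(-3) = -13, R(-2) = -23, R(4) = 85, R(5) = 75.
So the minimum is R(-2) = -23.

-23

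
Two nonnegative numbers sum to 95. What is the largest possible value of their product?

9025/4

With x + y = 95, the product is P(x) = x(95 − x).
P'(x) = 95 − 2x = 0 gives x = 95/2; P'' = −2 < 0, so this is the maximum.
P = 95/2·95/2 = 9025/4.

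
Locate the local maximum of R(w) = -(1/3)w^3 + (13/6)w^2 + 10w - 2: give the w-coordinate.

6

R'(w) = -w^2 + (13/3)w + 10 = 0 at w = -5/3, 6.
R''(w) = -2w + 13/3. R''(-5/3) = 23/3 > 0 ⇒ local minimum; R''(6) = -23/3 < 0 ⇒ local maximum.
Thus R has its local maximum at w = 6, with value 64.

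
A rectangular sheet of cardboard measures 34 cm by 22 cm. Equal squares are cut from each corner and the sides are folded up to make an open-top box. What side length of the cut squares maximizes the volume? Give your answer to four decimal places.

With cut size x, the volume is V(x) = x(34 − 2x)(22 − 2x) for 0 < x < 11.
V'(x) = 12x^2 − 224x + 748. Setting V'(x) = 0 gives x ≈ 4.3556 (the root in (0, 11)).
V''(x) = 24x − 224 is negative there, so this is the maximum; V ≈ 1463.7334.

4.3556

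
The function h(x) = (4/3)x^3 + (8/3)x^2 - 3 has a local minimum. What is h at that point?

-3

h'(x) = 4x^2 + (16/3)x. Setting h'(x) = 0 gives x ∈ {-4/3, 0}.
Since h''(x) = 8x + 16/3, we get h''(-4/3) = -16/3 < 0 ⇒ local maximum; h''(0) = 16/3 > 0 ⇒ local minimum.
So the local minimum value is h(0) = -3.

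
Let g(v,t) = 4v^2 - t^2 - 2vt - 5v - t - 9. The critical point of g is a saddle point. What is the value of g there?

∂g/∂v = 8v - 2t - 5 = 0 and ∂g/∂t = -2v - 2t - 1 = 0, so (v, t) = (2/5, -9/10).
The Hessian has g_{vv} = 8, g_{tt} = -2, g_{vt} = -2, giving D = -20 < 0, so the point is a saddle point.
g(2/5, -9/10) = -191/20.

-191/20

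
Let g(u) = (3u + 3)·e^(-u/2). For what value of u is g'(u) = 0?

g'(u) = 3·e^(-u/2) + (3u + 3)·(-1/2)·e^(-u/2) = (-(3/2)u + 3/2)·e^(-u/2). Since e^(-u/2) > 0, the only critical point is u = 1.
g''(1) has the same sign as -3/2 < 0, so this is a local maximum.
g(1) = (6)·e^(-1/2) ≈ 3.6392.

1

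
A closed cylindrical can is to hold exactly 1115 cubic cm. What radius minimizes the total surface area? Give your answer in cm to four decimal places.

With radius r and height h, πr²h = 1115 so h = 1115/(πr²), and S(r) = 2πr² + 2πrh = 2πr² + 2·1115/r.
S'(r) = 4πr − 2·1115/r² = 0 ⇒ r³ = 1115/(2π), so r ≈ 5.6195 and h = 2r ≈ 11.2390.
S''(r) = 4π + 4·1115/r³ > 0, so this is the minimum; S ≈ 595.2478.

5.6195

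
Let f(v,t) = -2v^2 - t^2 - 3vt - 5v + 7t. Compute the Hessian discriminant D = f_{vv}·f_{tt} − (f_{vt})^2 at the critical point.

-1

∂f/∂v = -4v - 3t - 5 = 0 and ∂f/∂t = -3v - 2t + 7 = 0, so (v, t) = (31, -43).
The Hessian has f_{vv} = -4, f_{tt} = -2, f_{vt} = -3, giving D = -1 < 0, so the point is a saddle point.
D = (-4)·(-2) − (-3)^2 = -1.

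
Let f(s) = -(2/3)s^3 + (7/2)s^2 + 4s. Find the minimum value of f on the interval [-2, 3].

Differentiating, f'(s) = -2s^2 + 7s + 4; whose only zero in [-2, 3] is s = -1/2.
Compare values at every candidate in [-2, 3]: f(-2) = 34/3,  f(-1/2) = -25/24,  f(3) = 51/2.
The minimum over the interval is -25/24, attained at s = -1/2.

-25/24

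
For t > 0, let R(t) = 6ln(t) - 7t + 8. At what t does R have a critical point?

6/7

R'(t) = 6/t − 7 = 0 gives t = 6/7.
R''(t) = -6/t², which is negative for t > 0, so this is a local maximum.
R(6/7) = 6·ln(6/7) - 6 + 8 ≈ 1.0751.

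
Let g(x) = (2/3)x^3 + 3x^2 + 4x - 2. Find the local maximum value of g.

-10/3

Critical points: g'(x) = 2x^2 + 6x + 4 vanishes at x = -2, -1.
Second-derivative test with g''(x) = 4x + 6: g''(-2) = -2 < 0 ⇒ local maximum; g''(-1) = 2 > 0 ⇒ local minimum.
So the local maximum value is g(-2) = -10/3.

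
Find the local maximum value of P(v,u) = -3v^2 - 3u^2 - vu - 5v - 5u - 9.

-38/7

∂P/∂v = -6v - u - 5 = 0 and ∂P/∂u = -v - 6u - 5 = 0, so (v, u) = (-5/7, -5/7).
The Hessian has P_{vv} = -6, P_{uu} = -6, P_{vu} = -1, giving D = 35 > 0 with P_{vv} < 0, so the point is a local maximum.
P(-5/7, -5/7) = -38/7.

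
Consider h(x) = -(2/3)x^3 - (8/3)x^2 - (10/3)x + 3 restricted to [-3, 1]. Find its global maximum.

7

Differentiating, h'(x) = -2x^2 - (16/3)x - 10/3; which vanishes at x = -5/3 and x = -1.
Candidates: h(-3) = 7; h(-5/3) = 343/81; h(-1) = 13/3; h(1) = -11/3.
So the maximum is h(-3) = 7.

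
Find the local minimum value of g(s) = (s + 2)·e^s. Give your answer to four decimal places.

-0.0498

g'(s) = 1·e^s + (s + 2)·1·e^s = (s + 3)·e^s. Since e^s > 0, the only critical point is s = -3.
g''(-3) has the same sign as 1 > 0, so this is a local minimum.
g(-3) = (-1)·e^(-3) ≈ -0.0498.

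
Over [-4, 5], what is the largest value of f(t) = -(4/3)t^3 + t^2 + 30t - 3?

Differentiating, f'(t) = -4t^2 + 2t + 30; which vanishes at t = -5/2 and t = 3.
Compare values at every candidate in [-4, 5]: f(-4) = -65/3, f(-5/2) = -611/12, f(3) = 60, f(5) = 16/3.
Hence the absolute maximum is 60 at t = 3.

60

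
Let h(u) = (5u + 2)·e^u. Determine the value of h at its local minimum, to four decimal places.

Differentiating with the product rule gives h'(u) = (5u + 7)·e^u. Since e^u > 0, the only critical point is u = -7/5.
h''(-7/5) has the same sign as 5 > 0, so this is a local minimum.
h(-7/5) = (-5)·e^(-7/5) ≈ -1.2330.

-1.2330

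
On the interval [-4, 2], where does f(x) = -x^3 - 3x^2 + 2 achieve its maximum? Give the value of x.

The derivative is -3x^2 - 6x, which vanishes at x = -2 and x = 0.
Compare values at every candidate in [-4, 2]: f(-4) = 18, f(-2) = -2, f(0) = 2, f(2) = -18.
Hence the absolute maximum is 18 at x = -4.

-4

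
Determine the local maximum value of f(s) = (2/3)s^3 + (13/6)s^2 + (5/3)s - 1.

-137/162

f'(s) = 2s^2 + (13/3)s + 5/3. Setting f'(s) = 0 gives s ∈ {-5/3, -1/2}.
Since f''(s) = 4s + 13/3, we get f''(-5/3) = -7/3 < 0 ⇒ local maximum; f''(-1/2) = 7/3 > 0 ⇒ local minimum.
So the local maximum value is f(-5/3) = -137/162.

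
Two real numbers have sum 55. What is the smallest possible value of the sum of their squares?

3025/2

With a + b = 55, a^2 + b^2 = a^2 + (55 − a)^2.
The derivative 2a − 2(55 − a) = 4a − 110 vanishes at a = 55/2; second derivative 4 > 0, a minimum.
The minimum is 2·(55/2)^2 = 3025/2.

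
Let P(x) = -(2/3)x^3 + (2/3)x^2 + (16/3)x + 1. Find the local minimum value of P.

P'(x) = -2x^2 + (4/3)x + 16/3. Setting P'(x) = 0 gives x ∈ {-4/3, 2}.
Since P''(x) = -4x + 4/3, we get P''(-4/3) = 20/3 > 0 ⇒ local minimum; P''(2) = -20/3 < 0 ⇒ local maximum.
Thus P has its local minimum at x = -4/3, with value -271/81.

-271/81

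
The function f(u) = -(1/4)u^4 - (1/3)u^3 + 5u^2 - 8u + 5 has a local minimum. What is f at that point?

f'(u) = -u^3 - u^2 + 10u - 8 = 0 at u = -4, 1, 2.
f''(u) = -3u^2 - 2u + 10. f''(-4) = -30 < 0 ⇒ local maximum; f''(1) = 5 > 0 ⇒ local minimum; f''(2) = -6 < 0 ⇒ local maximum.
The local minimum is f(1) = 17/12.

17/12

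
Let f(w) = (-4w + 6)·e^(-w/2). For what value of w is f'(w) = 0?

7/2

f'(w) = (-4)·e^(-w/2) + (-4w + 6)·(-1/2)·e^(-w/2) = (2w - 7)·e^(-w/2). Since e^(-w/2) > 0, the only critical point is w = 7/2.
f''(7/2) has the same sign as 2 > 0, so this is a local minimum.
f(7/2) = (-8)·e^(-7/4) ≈ -1.3902.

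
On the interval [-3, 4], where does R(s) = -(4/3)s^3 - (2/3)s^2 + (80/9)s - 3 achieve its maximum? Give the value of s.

Differentiating, R'(s) = -4s^2 - (4/3)s + 80/9; which vanishes at s = -5/3 and s = 4/3.
Evaluating at the critical points and endpoints: R(-3) = 1/3, R(-5/3) = -1093/81, R(4/3) = 365/81, R(4) = -571/9.
The maximum over the interval is 365/81, attained at s = 4/3.

4/3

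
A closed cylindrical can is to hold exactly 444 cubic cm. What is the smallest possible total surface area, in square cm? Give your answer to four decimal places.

With radius r and height h, πr²h = 444 so h = 444/(πr²), and S(r) = 2πr² + 2πrh = 2πr² + 2·444/r.
S'(r) = 4πr − 2·444/r² = 0 ⇒ r³ = 444/(2π), so r ≈ 4.1343 and h = 2r ≈ 8.2686.
S''(r) = 4π + 4·444/r³ > 0, so this is the minimum; S ≈ 322.1834.

322.1834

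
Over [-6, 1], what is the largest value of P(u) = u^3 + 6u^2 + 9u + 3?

19

Differentiating, P'(u) = 3u^2 + 12u + 9; which vanishes at u = -3 and u = -1.
Evaluating at the critical points and endpoints: P(-6) = -51, P(-3) = 3, P(-1) = -1, P(1) = 19.
So the maximum is P(1) = 19.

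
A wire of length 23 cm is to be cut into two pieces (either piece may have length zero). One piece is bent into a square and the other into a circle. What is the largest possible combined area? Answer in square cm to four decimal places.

Let x be the length used for the square. Square side x/4; circle radius (23−x)/(2π).
A(x) = (x/4)² + π·((23−x)/(2π))² = x²/16 + (23−x)²/(4π) for 0 ≤ x ≤ 23. A'(x) = x/8 − (23−x)/(2π) = 0 gives x = 4·23/(π+4) ≈ 12.8823.
A'' > 0, so the interior critical point is a minimum; the maximum is at an endpoint. A(0) = 42.0965 and A(23) = 33.0625, so the largest area is 42.0965.

42.0965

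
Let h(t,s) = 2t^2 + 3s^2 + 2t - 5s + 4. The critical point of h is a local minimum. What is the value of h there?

∂h/∂t = 4t + 2 = 0 and ∂h/∂s = 6s - 5 = 0, so (t, s) = (-1/2, 5/6).
The Hessian has h_{tt} = 4, h_{ss} = 6, h_{ts} = 0, giving D = 24 > 0 with h_{tt} > 0, so the point is a local minimum.
h(-1/2, 5/6) = 17/12.

17/12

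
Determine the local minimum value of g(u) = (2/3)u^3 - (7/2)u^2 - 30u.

-162

Critical points: g'(u) = 2u^2 - 7u - 30 vanishes at u = -5/2, 6.
g''(u) = 4u - 7. g''(-5/2) = -17 < 0 ⇒ local maximum; g''(6) = 17 > 0 ⇒ local minimum.
Thus g has its local minimum at u = 6, with value -162.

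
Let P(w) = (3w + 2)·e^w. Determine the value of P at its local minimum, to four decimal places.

-0.5666

Differentiating with the product rule gives P'(w) = (3w + 5)·e^w. Since e^w > 0, the only critical point is w = -5/3.
P''(-5/3) has the same sign as 3 > 0, so this is a local minimum.
P(-5/3) = (-3)·e^(-5/3) ≈ -0.5666.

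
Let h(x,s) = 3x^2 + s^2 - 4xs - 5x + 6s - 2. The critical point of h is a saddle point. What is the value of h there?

∂h/∂x = 6x - 4s - 5 = 0 and ∂h/∂s = -4x + 2s + 6 = 0, so (x, s) = (7/2, 4).
The Hessian has h_{xx} = 6, h_{ss} = 2, h_{xs} = -4, giving D = -4 < 0, so the point is a saddle point.
h(7/2, 4) = 5/4.

5/4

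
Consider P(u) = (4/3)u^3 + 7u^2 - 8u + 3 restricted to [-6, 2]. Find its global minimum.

P'(u) = 4u^2 + 14u - 8, which vanishes at u = -4 and u = 1/2.
Compare values at every candidate in [-6, 2]: P(-6) = 15, P(-4) = 185/3, P(1/2) = 11/12, P(2) = 77/3.
So the minimum is P(1/2) = 11/12.

11/12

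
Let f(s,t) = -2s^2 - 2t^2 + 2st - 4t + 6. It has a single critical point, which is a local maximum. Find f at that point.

26/3

∂f/∂s = -4s + 2t = 0 and ∂f/∂t = 2s - 4t - 4 = 0, so (s, t) = (-2/3, -4/3).
The Hessian has f_{ss} = -4, f_{tt} = -4, f_{st} = 2, giving D = 12 > 0 with f_{ss} < 0, so the point is a local maximum.
f(-2/3, -4/3) = 26/3.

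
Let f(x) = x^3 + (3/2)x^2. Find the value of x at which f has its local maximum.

Critical points: f'(x) = 3x^2 + 3x vanishes at x = -1, 0.
f''(x) = 6x + 3. f''(-1) = -3 < 0 ⇒ local maximum; f''(0) = 3 > 0 ⇒ local minimum.
Thus f has its local maximum at x = -1, with value 1/2.

-1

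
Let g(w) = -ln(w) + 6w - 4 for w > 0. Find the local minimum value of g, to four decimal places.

g'(w) = -1/w + 6 = 0 gives w = 1/6.
g''(w) = 1/w², which is positive for w > 0, so this is a local minimum.
g(1/6) = -1·ln(1/6) + 1 - 4 ≈ -1.2082.

-1.2082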